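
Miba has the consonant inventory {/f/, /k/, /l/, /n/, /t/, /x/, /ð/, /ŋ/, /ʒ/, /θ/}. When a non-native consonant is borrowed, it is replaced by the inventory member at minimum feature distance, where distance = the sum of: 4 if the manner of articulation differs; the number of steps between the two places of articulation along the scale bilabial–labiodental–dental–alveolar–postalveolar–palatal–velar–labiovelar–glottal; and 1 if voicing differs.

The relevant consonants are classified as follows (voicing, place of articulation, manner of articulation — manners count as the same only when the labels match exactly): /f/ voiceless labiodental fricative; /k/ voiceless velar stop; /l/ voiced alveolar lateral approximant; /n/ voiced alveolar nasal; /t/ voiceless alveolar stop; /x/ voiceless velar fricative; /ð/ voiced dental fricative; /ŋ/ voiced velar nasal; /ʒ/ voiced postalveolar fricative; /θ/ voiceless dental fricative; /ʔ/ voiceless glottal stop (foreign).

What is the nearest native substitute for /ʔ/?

k

/k/ is closest: same manner (stop), place distance 2 (glottal→velar), same voicing; total 2. Next closest is /t/ at distance 5.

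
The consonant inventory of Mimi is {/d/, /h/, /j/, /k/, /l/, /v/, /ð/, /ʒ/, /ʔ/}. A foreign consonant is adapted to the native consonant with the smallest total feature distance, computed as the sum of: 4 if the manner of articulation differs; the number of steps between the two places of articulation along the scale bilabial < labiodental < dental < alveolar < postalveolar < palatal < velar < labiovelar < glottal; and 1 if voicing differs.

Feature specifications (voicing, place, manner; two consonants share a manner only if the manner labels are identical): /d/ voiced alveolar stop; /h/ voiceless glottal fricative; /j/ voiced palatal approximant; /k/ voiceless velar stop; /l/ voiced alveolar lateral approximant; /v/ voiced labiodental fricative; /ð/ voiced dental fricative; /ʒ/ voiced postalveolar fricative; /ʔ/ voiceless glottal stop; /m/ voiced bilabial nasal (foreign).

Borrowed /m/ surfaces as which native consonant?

v

/v/ is closest: manner differs (nasal→fricative, +4), place distance 1 (bilabial→labiodental), same voicing; total 5. Next closest is /ð/ at distance 6.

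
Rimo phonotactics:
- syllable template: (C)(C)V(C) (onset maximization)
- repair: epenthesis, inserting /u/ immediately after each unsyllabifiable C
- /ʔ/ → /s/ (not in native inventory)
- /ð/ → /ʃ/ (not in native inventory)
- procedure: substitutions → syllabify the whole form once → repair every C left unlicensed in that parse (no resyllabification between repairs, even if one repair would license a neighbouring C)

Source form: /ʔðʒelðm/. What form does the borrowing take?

Substitution: /ʔ/ → /s/, /ð/ → /ʃ/, giving /sʃʒelʃm/.
Syllabifying with onset maximization leaves /s/, /ʃ/, /m/ stranded (at most one coda consonant is licensed; onsets may contain at most 2 consonants).
Epenthesis after each stranded consonant: /s/ → /su/, /ʃ/ → /ʃu/, /m/ → /mu/.

suʃʒelʃumu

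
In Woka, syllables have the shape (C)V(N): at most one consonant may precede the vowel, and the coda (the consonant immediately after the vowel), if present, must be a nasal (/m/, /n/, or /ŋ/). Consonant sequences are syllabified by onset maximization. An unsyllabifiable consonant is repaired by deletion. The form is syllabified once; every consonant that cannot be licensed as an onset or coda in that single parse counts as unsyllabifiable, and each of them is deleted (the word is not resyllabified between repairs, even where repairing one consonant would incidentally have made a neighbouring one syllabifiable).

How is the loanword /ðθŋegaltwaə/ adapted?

Syllabifying with onset maximization leaves /ð/, /θ/, /l/, /t/ stranded (only a nasal (/m/, /n/, or /ŋ/) is licensed in coda position; onsets are limited to one consonant).
Deleting the stranded consonants removes /ð/, /θ/, /l/, /t/.

ŋegawaə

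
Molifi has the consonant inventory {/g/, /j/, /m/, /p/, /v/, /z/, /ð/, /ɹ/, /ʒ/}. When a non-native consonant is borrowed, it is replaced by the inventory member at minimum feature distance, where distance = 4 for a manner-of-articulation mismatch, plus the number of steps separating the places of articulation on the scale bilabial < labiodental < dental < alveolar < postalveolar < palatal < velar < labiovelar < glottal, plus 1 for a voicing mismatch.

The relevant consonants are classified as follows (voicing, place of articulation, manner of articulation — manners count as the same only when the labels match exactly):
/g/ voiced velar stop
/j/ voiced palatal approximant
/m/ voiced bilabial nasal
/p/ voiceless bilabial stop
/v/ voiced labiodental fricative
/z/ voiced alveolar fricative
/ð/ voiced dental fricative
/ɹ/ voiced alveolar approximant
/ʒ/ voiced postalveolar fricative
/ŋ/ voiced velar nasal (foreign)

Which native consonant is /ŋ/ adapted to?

/g/ is closest: manner differs (nasal→stop, +4), place distance 0 (velar→velar), same voicing; total 4. Next closest is /j/ at distance 5.

g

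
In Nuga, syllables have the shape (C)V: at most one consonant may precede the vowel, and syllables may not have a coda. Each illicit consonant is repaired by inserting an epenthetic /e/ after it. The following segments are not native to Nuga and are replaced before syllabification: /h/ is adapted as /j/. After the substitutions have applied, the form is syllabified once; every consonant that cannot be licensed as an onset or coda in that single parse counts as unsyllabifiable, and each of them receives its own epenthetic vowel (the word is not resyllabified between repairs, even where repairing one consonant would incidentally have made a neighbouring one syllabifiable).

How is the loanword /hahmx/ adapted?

Substitution: /h/ → /j/, giving /jajmx/.
Under (C)V, the unsyllabifiable consonants are /j/, /m/, /x/ (no codas are permitted; onsets are limited to one consonant).
Each unlicensed consonant becomes the onset of a new syllable: /j/ → /je/, /m/ → /me/, /x/ → /xe/.

jajemexe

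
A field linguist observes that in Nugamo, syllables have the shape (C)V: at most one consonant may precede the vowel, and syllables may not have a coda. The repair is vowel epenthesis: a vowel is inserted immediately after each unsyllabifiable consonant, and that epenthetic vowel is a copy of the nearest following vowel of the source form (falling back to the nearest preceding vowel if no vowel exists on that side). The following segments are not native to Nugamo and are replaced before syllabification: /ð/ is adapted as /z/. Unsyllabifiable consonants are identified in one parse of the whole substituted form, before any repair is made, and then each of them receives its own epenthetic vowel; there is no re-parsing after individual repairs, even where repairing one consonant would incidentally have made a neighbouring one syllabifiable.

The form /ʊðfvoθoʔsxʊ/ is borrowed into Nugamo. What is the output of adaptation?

Substitution: /ð/ → /z/, giving /ʊzfvoθoʔsxʊ/.
The consonants /z/, /f/, /ʔ/, /s/ cannot be parsed into a legal (C)V syllable (no codas are permitted; onsets are limited to one consonant).
Inserting the epenthetic vowel yields /z/ → /zo/, /f/ → /fo/, /ʔ/ → /ʔʊ/, /s/ → /sʊ/.

ʊzofovoθoʔʊsʊxʊ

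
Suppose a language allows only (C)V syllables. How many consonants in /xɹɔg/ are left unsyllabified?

2

Syllabifying with onset maximization leaves /x/, /g/ stranded (no codas are permitted; onsets are limited to one consonant).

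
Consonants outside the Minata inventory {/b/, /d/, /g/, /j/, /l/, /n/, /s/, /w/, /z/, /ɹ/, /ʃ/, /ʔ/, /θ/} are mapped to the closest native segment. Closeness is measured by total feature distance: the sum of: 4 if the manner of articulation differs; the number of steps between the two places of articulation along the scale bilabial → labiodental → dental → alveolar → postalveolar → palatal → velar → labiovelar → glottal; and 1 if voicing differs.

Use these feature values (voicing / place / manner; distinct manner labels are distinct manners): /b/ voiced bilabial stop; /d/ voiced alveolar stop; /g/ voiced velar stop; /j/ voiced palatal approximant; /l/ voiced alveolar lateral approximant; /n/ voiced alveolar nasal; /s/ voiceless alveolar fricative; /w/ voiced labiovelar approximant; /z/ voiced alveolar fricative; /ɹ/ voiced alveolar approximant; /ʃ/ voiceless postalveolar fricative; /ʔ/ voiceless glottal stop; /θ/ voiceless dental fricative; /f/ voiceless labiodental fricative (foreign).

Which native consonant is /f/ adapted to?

/θ/ is closest: same manner (fricative), place distance 1 (labiodental→dental), same voicing; total 1. Next closest is /s/ at distance 2.

θ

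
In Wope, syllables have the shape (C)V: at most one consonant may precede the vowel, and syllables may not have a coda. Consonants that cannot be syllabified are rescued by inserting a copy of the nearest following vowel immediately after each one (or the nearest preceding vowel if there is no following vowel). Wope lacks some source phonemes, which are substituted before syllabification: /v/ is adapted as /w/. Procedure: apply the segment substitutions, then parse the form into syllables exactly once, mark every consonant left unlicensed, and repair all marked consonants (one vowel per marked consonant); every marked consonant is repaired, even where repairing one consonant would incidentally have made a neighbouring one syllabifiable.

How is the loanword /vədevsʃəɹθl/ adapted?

wədewəsəʃəɹəθələ

Substitution: /v/ → /w/, giving /wədewsʃəɹθl/.
Syllabifying with onset maximization leaves /w/, /s/, /ɹ/, /θ/, /l/ stranded (no codas are permitted; onsets are limited to one consonant).
Each unlicensed consonant becomes the onset of a new syllable: /w/ → /wə/, /s/ → /sə/, /ɹ/ → /ɹə/, /θ/ → /θə/, /l/ → /lə/.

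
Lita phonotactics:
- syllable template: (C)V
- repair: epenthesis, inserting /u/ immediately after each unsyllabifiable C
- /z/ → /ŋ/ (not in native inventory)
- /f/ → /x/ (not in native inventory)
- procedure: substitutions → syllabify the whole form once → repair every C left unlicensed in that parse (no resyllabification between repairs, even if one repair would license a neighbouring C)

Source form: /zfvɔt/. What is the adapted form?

Substitution: /z/ → /ŋ/, /f/ → /x/, giving /ŋxvɔt/.
Under (C)V, the unsyllabifiable consonants are /ŋ/, /x/, /t/ (no codas are permitted; onsets are limited to one consonant).
Epenthesis after each stranded consonant: /ŋ/ → /ŋu/, /x/ → /xu/, /t/ → /tu/.

ŋuxuvɔtu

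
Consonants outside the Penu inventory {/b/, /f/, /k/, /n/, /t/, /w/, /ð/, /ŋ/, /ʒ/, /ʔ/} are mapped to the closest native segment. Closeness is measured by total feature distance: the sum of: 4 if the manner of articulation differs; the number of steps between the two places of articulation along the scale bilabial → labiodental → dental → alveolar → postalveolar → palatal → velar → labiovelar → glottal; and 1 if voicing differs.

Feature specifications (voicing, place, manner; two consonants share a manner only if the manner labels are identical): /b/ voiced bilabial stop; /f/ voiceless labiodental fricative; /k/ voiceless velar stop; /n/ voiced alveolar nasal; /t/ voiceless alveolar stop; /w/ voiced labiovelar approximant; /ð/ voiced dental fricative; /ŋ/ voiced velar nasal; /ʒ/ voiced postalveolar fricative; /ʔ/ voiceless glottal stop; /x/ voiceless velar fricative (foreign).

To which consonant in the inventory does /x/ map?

/ʒ/ is closest: same manner (fricative), place distance 2 (velar→postalveolar), voicing differs (+1); total 3. Next closest is /k/ at distance 4.

ʒ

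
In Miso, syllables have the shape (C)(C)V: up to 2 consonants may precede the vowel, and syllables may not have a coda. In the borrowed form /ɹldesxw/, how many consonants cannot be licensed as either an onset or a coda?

Syllabifying with onset maximization leaves /ɹ/, /s/, /x/, /w/ stranded (no codas are permitted; onsets may contain at most 2 consonants).

4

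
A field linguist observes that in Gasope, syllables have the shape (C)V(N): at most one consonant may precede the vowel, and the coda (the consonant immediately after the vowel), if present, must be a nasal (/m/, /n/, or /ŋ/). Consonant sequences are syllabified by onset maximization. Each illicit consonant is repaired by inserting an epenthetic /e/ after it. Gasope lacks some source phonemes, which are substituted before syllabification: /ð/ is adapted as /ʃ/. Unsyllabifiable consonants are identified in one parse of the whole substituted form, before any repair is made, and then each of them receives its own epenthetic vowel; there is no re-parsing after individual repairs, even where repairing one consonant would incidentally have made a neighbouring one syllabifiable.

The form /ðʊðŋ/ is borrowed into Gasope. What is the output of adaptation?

ʃʊʃeŋe

Substitution: /ð/ → /ʃ/, giving /ʃʊʃŋ/.
Under (C)V(N), the unsyllabifiable consonants are /ʃ/, /ŋ/ (only a nasal (/m/, /n/, or /ŋ/) is licensed in coda position; onsets are limited to one consonant).
Each unlicensed consonant becomes the onset of a new syllable: /ʃ/ → /ʃe/, /ŋ/ → /ŋe/.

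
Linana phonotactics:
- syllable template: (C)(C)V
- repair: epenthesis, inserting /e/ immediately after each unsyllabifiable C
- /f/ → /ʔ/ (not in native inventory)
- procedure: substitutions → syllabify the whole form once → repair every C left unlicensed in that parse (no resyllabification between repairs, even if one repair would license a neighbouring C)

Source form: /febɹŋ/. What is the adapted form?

Substitution: /f/ → /ʔ/, giving /ʔebɹŋ/.
Syllabifying with onset maximization leaves /b/, /ɹ/, /ŋ/ stranded (no codas are permitted; onsets may contain at most 2 consonants).
Inserting the epenthetic vowel yields /b/ → /be/, /ɹ/ → /ɹe/, /ŋ/ → /ŋe/.

ʔebeɹeŋe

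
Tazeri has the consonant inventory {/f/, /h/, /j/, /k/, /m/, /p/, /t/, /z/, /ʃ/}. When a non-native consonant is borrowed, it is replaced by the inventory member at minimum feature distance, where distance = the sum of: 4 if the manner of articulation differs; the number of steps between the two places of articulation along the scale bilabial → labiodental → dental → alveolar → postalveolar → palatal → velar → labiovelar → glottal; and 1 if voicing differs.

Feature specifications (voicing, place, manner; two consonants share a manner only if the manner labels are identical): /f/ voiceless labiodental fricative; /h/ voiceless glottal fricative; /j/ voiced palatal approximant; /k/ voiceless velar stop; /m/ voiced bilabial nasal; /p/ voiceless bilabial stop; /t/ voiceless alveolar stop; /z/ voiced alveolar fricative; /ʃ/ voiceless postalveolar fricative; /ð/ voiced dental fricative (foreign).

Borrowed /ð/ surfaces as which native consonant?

z

/z/ is closest: same manner (fricative), place distance 1 (dental→alveolar), same voicing; total 1. Next closest is /f/ at distance 2.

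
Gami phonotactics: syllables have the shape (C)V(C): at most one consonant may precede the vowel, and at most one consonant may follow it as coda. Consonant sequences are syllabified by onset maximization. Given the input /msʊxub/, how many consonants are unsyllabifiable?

1

Under (C)V(C), the unsyllabifiable consonants are /m/ (at most one coda consonant is licensed; onsets are limited to one consonant).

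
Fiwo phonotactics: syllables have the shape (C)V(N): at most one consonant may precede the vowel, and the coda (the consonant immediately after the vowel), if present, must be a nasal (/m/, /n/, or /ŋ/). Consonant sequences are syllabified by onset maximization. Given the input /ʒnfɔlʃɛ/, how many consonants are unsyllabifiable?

3

Under (C)V(N), the unsyllabifiable consonants are /ʒ/, /n/, /l/ (only a nasal (/m/, /n/, or /ŋ/) is licensed in coda position; onsets are limited to one consonant).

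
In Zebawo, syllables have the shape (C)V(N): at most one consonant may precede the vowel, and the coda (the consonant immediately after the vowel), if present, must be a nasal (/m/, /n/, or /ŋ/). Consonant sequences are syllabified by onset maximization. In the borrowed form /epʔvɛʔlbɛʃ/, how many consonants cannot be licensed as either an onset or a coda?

5

Syllabifying with onset maximization leaves /p/, /ʔ/, /ʔ/, /l/, /ʃ/ stranded (only a nasal (/m/, /n/, or /ŋ/) is licensed in coda position; onsets are limited to one consonant).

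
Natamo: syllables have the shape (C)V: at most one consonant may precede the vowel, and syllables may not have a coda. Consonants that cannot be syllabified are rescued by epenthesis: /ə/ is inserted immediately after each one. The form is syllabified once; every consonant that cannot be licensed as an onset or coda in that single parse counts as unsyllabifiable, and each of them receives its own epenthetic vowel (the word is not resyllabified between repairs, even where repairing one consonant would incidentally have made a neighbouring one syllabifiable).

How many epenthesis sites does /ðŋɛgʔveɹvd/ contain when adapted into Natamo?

6

The unsyllabifiable consonants are /ð/, /g/, /ʔ/, /ɹ/, /v/, /d/; each receives one epenthetic vowel.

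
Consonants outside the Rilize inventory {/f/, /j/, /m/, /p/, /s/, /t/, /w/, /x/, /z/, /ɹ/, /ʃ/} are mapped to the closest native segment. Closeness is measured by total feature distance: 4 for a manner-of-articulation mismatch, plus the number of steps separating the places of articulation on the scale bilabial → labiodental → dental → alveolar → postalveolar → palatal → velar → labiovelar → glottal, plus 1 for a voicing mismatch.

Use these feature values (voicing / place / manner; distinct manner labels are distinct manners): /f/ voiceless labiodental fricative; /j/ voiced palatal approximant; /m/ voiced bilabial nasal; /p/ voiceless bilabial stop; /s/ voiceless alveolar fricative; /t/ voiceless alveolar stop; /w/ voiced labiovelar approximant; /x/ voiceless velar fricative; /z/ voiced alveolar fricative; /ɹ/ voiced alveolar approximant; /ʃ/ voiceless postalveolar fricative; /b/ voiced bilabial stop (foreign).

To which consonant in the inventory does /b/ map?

p

/p/ is closest: same manner (stop), place distance 0 (bilabial→bilabial), voicing differs (+1); total 1. Next closest is /m/ at distance 4.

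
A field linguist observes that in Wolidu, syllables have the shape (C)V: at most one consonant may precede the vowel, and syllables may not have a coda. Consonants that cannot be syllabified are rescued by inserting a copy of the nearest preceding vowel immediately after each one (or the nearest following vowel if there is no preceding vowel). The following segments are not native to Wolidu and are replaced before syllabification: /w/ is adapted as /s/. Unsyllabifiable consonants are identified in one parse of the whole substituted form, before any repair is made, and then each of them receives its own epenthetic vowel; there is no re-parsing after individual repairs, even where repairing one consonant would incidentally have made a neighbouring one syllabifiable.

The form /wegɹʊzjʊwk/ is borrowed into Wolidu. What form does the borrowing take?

segeɹʊzʊjʊsʊkʊ

Substitution: /w/ → /s/, giving /segɹʊzjʊsk/.
Under (C)V, the unsyllabifiable consonants are /g/, /z/, /s/, /k/ (no codas are permitted; onsets are limited to one consonant).
Each unlicensed consonant becomes the onset of a new syllable: /g/ → /ge/, /z/ → /zʊ/, /s/ → /sʊ/, /k/ → /kʊ/.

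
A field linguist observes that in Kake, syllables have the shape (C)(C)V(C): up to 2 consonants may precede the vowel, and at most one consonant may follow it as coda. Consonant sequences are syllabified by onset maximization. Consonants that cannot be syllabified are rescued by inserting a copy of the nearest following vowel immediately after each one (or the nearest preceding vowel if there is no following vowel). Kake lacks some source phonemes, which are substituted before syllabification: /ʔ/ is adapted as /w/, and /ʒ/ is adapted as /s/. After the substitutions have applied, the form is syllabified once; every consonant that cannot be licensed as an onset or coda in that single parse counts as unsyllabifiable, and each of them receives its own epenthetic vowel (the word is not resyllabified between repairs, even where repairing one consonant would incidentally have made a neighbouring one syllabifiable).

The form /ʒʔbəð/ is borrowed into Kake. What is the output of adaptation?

səwbəð

Substitution: /ʒ/ → /s/, /ʔ/ → /w/, giving /swbəð/.
Under (C)(C)V(C), the unsyllabifiable consonants are /s/ (at most one coda consonant is licensed; onsets may contain at most 2 consonants).
Inserting the epenthetic vowel yields /s/ → /sə/.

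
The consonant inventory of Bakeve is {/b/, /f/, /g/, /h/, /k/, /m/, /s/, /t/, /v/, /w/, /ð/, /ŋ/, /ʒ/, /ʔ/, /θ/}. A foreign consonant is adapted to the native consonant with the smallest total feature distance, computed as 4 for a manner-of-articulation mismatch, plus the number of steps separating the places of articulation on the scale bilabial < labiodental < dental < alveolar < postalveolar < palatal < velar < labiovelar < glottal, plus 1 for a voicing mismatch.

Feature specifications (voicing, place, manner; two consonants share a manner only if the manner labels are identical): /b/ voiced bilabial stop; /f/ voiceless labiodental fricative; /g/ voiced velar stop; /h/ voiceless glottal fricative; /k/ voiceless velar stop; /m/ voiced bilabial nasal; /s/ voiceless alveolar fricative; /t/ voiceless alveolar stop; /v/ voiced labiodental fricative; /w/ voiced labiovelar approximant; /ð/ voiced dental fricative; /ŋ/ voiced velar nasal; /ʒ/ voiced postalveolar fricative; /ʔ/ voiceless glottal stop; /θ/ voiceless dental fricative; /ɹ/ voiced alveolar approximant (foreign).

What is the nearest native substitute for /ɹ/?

/w/ is closest: same manner (approximant), place distance 4 (alveolar→labiovelar), same voicing; total 4. Next closest is /s/ at distance 5.

w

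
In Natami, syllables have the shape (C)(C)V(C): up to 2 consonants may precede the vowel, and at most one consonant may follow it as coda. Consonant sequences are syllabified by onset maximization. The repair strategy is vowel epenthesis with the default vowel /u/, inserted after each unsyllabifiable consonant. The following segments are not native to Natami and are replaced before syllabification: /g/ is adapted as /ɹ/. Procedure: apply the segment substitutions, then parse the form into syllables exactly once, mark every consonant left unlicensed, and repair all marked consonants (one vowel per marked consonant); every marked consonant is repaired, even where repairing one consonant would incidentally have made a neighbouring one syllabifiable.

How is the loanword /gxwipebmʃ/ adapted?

Substitution: /g/ → /ɹ/, giving /ɹxwipebmʃ/.
Under (C)(C)V(C), the unsyllabifiable consonants are /ɹ/, /m/, /ʃ/ (at most one coda consonant is licensed; onsets may contain at most 2 consonants).
Inserting the epenthetic vowel yields /ɹ/ → /ɹu/, /m/ → /mu/, /ʃ/ → /ʃu/.

ɹuxwipebmuʃu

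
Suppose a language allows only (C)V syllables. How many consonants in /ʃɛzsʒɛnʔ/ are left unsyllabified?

Syllabifying with onset maximization leaves /z/, /s/, /n/, /ʔ/ stranded (no codas are permitted; onsets are limited to one consonant).

4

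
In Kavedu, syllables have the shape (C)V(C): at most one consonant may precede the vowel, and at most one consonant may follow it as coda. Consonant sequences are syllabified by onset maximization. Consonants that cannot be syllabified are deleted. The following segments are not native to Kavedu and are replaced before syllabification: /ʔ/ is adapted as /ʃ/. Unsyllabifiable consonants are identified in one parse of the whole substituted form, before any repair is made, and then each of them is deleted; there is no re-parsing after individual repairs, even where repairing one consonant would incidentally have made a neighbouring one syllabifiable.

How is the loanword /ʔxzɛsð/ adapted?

zɛs

Substitution: /ʔ/ → /ʃ/, giving /ʃxzɛsð/.
Syllabifying with onset maximization leaves /ʃ/, /x/, /ð/ stranded (at most one coda consonant is licensed; onsets are limited to one consonant).
Each unlicensed consonant is deleted: /ʃ/, /x/, /ð/.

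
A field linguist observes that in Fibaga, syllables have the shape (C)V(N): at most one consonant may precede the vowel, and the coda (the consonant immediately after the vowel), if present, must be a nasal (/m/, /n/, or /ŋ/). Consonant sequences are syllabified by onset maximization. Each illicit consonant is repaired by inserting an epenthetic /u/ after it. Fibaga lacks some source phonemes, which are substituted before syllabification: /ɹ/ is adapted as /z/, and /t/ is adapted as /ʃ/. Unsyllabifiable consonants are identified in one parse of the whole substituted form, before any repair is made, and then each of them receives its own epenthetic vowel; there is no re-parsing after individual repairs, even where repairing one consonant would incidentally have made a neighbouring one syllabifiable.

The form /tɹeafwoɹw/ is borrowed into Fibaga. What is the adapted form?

Substitution: /t/ → /ʃ/, /ɹ/ → /z/, giving /ʃzeafwozw/.
The consonants /ʃ/, /f/, /z/, /w/ cannot be parsed into a legal (C)V(N) syllable (only a nasal (/m/, /n/, or /ŋ/) is licensed in coda position; onsets are limited to one consonant).
Epenthesis after each stranded consonant: /ʃ/ → /ʃu/, /f/ → /fu/, /z/ → /zu/, /w/ → /wu/.

ʃuzeafuwozuwu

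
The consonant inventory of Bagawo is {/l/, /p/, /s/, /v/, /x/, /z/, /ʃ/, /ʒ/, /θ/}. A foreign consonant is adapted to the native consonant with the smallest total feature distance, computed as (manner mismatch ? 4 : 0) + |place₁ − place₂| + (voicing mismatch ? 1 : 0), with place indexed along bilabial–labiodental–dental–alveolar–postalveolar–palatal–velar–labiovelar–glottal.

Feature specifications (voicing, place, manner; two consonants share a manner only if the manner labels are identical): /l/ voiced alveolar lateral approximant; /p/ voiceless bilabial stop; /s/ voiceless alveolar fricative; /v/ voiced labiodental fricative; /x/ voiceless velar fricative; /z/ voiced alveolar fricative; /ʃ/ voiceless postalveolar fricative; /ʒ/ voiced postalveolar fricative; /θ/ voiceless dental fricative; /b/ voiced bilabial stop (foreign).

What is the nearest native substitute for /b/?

/p/ is closest: same manner (stop), place distance 0 (bilabial→bilabial), voicing differs (+1); total 1. Next closest is /v/ at distance 5.

p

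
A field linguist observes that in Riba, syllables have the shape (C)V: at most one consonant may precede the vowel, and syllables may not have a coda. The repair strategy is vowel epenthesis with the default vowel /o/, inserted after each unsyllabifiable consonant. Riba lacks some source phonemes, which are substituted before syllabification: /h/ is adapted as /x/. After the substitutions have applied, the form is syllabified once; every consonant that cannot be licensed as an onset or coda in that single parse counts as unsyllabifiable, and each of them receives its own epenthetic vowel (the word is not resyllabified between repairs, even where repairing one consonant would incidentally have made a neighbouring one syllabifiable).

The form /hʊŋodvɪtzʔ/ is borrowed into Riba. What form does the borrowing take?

Substitution: /h/ → /x/, giving /xʊŋodvɪtzʔ/.
Syllabifying with onset maximization leaves /d/, /t/, /z/, /ʔ/ stranded (no codas are permitted; onsets are limited to one consonant).
Epenthesis after each stranded consonant: /d/ → /do/, /t/ → /to/, /z/ → /zo/, /ʔ/ → /ʔo/.

xʊŋodovɪtozoʔo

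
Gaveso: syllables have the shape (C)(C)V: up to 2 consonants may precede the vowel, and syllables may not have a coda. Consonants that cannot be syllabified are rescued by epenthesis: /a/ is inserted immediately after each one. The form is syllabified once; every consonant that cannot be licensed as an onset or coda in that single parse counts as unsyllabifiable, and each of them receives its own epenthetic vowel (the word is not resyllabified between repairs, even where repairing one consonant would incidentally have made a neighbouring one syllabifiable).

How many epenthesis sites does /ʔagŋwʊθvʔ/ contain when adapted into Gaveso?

4

The unsyllabifiable consonants are /g/, /θ/, /v/, /ʔ/; each receives one epenthetic vowel.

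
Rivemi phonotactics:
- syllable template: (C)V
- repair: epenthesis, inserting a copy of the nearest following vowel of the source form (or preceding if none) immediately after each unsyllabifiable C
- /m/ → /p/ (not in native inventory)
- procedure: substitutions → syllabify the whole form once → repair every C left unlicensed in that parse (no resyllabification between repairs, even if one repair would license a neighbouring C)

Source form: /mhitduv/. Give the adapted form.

Substitution: /m/ → /p/, giving /phitduv/.
The consonants /p/, /t/, /v/ cannot be parsed into a legal (C)V syllable (no codas are permitted; onsets are limited to one consonant).
Epenthesis after each stranded consonant: /p/ → /pi/, /t/ → /tu/, /v/ → /vu/.

pihituduvu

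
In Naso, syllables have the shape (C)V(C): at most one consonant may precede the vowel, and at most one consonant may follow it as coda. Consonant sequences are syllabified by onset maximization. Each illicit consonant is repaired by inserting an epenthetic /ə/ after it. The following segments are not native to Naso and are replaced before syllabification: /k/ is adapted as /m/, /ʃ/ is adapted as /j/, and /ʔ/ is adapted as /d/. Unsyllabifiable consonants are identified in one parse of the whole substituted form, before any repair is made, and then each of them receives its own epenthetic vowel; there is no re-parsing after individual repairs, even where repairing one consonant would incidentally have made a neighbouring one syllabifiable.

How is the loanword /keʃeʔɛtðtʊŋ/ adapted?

Substitution: /k/ → /m/, /ʃ/ → /j/, /ʔ/ → /d/, giving /mejedɛtðtʊŋ/.
Under (C)V(C), the unsyllabifiable consonants are /ð/ (at most one coda consonant is licensed; onsets are limited to one consonant).
Inserting the epenthetic vowel yields /ð/ → /ðə/.

mejedɛtðətʊŋ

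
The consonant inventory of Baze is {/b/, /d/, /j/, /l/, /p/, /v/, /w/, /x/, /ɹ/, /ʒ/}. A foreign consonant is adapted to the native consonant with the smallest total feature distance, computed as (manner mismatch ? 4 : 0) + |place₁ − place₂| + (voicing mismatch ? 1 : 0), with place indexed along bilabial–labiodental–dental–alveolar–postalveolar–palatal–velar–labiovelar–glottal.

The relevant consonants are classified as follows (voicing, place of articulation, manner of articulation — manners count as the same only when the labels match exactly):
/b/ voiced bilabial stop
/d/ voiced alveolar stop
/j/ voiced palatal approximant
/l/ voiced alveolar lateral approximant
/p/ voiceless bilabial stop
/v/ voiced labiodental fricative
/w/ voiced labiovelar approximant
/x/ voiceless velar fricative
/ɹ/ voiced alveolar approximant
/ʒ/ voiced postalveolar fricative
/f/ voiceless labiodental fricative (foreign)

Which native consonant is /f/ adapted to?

/v/ is closest: same manner (fricative), place distance 0 (labiodental→labiodental), voicing differs (+1); total 1. Next closest is /ʒ/ at distance 4.

v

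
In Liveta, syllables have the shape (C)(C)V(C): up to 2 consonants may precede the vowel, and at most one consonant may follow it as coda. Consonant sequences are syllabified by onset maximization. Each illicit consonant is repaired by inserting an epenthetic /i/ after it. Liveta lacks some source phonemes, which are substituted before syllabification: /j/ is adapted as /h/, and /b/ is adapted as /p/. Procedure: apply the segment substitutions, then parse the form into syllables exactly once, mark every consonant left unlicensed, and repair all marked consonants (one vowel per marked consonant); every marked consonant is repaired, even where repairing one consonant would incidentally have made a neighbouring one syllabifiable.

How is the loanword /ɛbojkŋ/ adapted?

Substitution: /b/ → /p/, /j/ → /h/, giving /ɛpohkŋ/.
The consonants /k/, /ŋ/ cannot be parsed into a legal (C)(C)V(C) syllable (at most one coda consonant is licensed; onsets may contain at most 2 consonants).
Epenthesis after each stranded consonant: /k/ → /ki/, /ŋ/ → /ŋi/.

ɛpohkiŋi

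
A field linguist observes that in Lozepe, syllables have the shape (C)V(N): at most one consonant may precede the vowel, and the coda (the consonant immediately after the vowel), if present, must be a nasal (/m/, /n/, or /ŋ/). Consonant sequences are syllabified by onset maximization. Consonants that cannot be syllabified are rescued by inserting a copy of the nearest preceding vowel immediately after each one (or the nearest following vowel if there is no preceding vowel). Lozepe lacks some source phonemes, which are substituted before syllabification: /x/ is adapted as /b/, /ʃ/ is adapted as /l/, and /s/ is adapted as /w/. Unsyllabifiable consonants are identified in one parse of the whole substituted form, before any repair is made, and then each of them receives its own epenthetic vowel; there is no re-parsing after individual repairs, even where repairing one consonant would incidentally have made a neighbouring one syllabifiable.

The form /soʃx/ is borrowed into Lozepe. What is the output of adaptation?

Substitution: /s/ → /w/, /ʃ/ → /l/, /x/ → /b/, giving /wolb/.
Syllabifying with onset maximization leaves /l/, /b/ stranded (only a nasal (/m/, /n/, or /ŋ/) is licensed in coda position; onsets are limited to one consonant).
Each unlicensed consonant becomes the onset of a new syllable: /l/ → /lo/, /b/ → /bo/.

wolobo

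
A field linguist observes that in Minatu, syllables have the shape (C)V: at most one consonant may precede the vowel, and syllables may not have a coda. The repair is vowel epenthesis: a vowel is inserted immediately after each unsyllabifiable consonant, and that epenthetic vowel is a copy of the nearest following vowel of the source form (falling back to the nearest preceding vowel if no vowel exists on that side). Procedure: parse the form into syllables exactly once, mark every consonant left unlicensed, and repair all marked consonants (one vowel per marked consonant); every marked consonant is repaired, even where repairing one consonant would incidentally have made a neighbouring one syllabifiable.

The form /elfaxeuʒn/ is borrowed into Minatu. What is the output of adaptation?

elafaxeuʒunu

Syllabifying with onset maximization leaves /l/, /ʒ/, /n/ stranded (no codas are permitted; onsets are limited to one consonant).
Epenthesis after each stranded consonant: /l/ → /la/, /ʒ/ → /ʒu/, /n/ → /nu/.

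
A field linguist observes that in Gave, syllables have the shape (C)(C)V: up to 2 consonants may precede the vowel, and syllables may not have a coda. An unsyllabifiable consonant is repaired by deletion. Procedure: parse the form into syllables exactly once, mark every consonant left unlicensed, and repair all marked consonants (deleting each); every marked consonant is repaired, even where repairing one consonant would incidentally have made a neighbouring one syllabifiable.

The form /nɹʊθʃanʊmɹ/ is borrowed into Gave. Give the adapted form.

Under (C)(C)V, the unsyllabifiable consonants are /m/, /ɹ/ (no codas are permitted; onsets may contain at most 2 consonants).
Deletion applies to /m/, /ɹ/.

nɹʊθʃanʊ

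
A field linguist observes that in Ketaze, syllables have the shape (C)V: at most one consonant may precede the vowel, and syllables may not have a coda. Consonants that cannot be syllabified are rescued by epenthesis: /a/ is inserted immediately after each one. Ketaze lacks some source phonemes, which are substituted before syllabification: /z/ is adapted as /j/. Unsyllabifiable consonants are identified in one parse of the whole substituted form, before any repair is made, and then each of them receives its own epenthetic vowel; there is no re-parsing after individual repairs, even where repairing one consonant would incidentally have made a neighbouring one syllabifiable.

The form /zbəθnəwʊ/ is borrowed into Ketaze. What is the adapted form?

jabəθanəwʊ

Substitution: /z/ → /j/, giving /jbəθnəwʊ/.
Under (C)V, the unsyllabifiable consonants are /j/, /θ/ (no codas are permitted; onsets are limited to one consonant).
Each unlicensed consonant becomes the onset of a new syllable: /j/ → /ja/, /θ/ → /θa/.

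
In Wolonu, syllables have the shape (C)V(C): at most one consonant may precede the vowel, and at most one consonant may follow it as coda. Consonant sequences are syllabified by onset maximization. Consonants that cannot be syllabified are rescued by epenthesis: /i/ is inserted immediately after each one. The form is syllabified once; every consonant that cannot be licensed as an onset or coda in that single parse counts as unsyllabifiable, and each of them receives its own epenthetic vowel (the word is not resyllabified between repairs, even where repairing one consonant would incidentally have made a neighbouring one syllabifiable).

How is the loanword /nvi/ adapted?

nivi

Under (C)V(C), the unsyllabifiable consonants are /n/ (at most one coda consonant is licensed; onsets are limited to one consonant).
Epenthesis after each stranded consonant: /n/ → /ni/.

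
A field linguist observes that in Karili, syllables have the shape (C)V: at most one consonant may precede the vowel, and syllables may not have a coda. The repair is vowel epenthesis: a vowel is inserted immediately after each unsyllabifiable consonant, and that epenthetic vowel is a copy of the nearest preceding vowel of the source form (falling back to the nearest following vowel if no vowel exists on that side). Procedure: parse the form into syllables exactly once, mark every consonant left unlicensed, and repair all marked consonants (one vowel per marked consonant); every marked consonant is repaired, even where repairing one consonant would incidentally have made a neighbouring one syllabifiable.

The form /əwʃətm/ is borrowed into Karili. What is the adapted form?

əwəʃətəmə

Syllabifying with onset maximization leaves /w/, /t/, /m/ stranded (no codas are permitted; onsets are limited to one consonant).
Inserting the epenthetic vowel yields /w/ → /wə/, /t/ → /tə/, /m/ → /mə/.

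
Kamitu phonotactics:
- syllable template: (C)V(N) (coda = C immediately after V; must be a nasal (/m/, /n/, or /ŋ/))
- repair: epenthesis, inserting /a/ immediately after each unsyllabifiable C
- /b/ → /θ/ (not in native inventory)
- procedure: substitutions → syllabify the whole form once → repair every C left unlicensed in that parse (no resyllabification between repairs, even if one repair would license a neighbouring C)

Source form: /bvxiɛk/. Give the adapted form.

Substitution: /b/ → /θ/, giving /θvxiɛk/.
Syllabifying with onset maximization leaves /θ/, /v/, /k/ stranded (only a nasal (/m/, /n/, or /ŋ/) is licensed in coda position; onsets are limited to one consonant).
Inserting the epenthetic vowel yields /θ/ → /θa/, /v/ → /va/, /k/ → /ka/.

θavaxiɛka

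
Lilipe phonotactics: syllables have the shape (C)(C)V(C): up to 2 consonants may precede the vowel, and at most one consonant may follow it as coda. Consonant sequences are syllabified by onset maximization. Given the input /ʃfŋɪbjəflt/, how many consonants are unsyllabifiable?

3

The consonants /ʃ/, /l/, /t/ cannot be parsed into a legal (C)(C)V(C) syllable (at most one coda consonant is licensed; onsets may contain at most 2 consonants).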